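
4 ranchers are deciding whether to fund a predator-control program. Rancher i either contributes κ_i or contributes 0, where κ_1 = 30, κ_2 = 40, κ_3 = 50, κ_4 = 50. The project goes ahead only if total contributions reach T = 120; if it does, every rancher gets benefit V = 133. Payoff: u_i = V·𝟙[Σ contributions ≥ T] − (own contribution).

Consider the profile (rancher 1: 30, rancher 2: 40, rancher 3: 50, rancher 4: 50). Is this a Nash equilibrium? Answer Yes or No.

Total = 170 ≥ 120: provided.
Rancher 1 (pledges 30, payoff 103): dropping to 0 → total 140, payoff 133. Profitable deviation.

No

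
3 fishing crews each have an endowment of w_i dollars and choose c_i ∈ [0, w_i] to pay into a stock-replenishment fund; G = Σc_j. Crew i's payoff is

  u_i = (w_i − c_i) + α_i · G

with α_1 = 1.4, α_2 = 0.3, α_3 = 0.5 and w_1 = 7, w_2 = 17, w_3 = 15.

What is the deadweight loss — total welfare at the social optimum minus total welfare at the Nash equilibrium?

38.4

∂u_i/∂c_i = α_i − 1, so crew i contributes w_i if α_i > 1, else 0.
α_i > 1 for i ∈ {1}; NE contributions (7, 0, 0), G = 7.
W^NE = Σw_i − G^NE + (Σα_i)·G^NE = 39 + 1.2·7 = 47.4.
Planner: ∂(Σu_j)/∂c_i = Σα_j − 1 = 1.2 > 0, so everyone contributes w_i; G^SO = 39, W^SO = 39 + 1.2·39 = 85.8.
Deadweight loss = 38.4.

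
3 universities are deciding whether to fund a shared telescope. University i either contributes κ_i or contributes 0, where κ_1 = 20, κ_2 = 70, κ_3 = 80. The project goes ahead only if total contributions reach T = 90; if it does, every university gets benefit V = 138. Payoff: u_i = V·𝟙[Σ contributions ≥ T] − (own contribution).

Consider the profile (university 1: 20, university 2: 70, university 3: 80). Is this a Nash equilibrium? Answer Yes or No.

No

Total = 170 ≥ 90: provided.
University 1 (pledges 20, payoff 118): dropping to 0 → total 150, payoff 138. Profitable deviation.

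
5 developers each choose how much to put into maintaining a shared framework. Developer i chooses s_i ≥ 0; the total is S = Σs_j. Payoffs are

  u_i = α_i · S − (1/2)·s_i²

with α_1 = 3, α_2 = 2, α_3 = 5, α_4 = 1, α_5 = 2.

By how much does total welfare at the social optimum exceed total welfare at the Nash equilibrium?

Developer i's FOC: ∂u_i/∂s_i = α_i − s_i = 0, so s_i* = α_i.
NE contributions = (3, 2, 5, 1, 2); S = 13.
W^NE = (Σα)·S − ½Σα_i² = 13² − ½·43 = 147.5.
Planner sets s_i = Σα_j = 13 for every i, so S^SO = 5·13 = 65.
W^SO = (Σα)·S^SO − ½·5·(Σα)² = (5/2)·13² = 422.5.
Deadweight loss = W^SO − W^NE = 275.

275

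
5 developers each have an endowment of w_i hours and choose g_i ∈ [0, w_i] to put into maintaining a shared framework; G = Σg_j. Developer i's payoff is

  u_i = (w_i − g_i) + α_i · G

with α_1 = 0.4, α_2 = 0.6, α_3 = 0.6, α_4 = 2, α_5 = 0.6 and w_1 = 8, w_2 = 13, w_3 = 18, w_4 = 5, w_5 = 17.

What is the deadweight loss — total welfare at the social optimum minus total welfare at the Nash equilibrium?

179.2

∂u_i/∂g_i = α_i − 1, so developer i contributes w_i if α_i > 1, else 0.
α_i > 1 for i ∈ {4}; NE contributions (0, 0, 0, 5, 0), G = 5.
W^NE = Σw_i − G^NE + (Σα_i)·G^NE = 61 + 3.2·5 = 77.
Planner: ∂(Σu_j)/∂g_i = Σα_j − 1 = 3.2 > 0, so everyone contributes w_i; G^SO = 61, W^SO = 61 + 3.2·61 = 256.2.
Deadweight loss = 179.2.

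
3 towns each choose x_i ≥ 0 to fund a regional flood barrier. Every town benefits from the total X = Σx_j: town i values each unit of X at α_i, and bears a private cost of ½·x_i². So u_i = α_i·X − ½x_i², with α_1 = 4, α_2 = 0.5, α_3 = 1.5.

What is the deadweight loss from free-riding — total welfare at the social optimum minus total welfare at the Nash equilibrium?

Town i's FOC: ∂u_i/∂x_i = α_i − x_i = 0, so x_i* = α_i.
NE contributions = (4, 0.5, 1.5); X = 6.
W^NE = (Σα)·X − ½Σα_i² = 6² − ½·18.5 = 26.75.
Planner sets x_i = Σα_j = 6 for every i, so X^SO = 3·6 = 18.
W^SO = (Σα)·X^SO − ½·3·(Σα)² = (3/2)·6² = 54.
Deadweight loss = W^SO − W^NE = 27.25.

27.25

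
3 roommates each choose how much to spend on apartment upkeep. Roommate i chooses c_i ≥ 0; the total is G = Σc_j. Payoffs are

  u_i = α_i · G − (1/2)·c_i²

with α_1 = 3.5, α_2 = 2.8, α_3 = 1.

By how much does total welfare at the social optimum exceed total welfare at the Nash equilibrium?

37.19

Roommate i's FOC: ∂u_i/∂c_i = α_i − c_i = 0, so c_i* = α_i.
NE contributions = (3.5, 2.8, 1); G = 7.3.
W^NE = (Σα)·G − ½Σα_i² = 7.3² − ½·21.09 = 42.745.
Planner sets c_i = Σα_j = 7.3 for every i, so G^SO = 3·7.3 = 21.9.
W^SO = (Σα)·G^SO − ½·3·(Σα)² = (3/2)·7.3² = 79.935.
Deadweight loss = W^SO − W^NE = 37.19.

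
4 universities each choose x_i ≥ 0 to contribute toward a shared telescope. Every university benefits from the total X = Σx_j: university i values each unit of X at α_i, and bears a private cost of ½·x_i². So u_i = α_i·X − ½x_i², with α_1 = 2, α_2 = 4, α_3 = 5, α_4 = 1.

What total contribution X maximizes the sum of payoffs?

48

Planner FOC: ∂(Σu_j)/∂x_i = (Σα_j) − x_i = 0, so x_i^SO = Σα_j = 12 for every i; X^SO = 48.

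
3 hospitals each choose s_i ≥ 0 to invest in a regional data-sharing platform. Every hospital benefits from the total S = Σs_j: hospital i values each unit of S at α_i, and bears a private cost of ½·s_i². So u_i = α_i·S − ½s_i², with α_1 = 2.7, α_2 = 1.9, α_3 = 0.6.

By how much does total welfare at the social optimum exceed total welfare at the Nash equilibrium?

19.15

Hospital i's FOC: ∂u_i/∂s_i = α_i − s_i = 0, so s_i* = α_i.
NE contributions = (2.7, 1.9, 0.6); S = 5.2.
W^NE = (Σα)·S − ½Σα_i² = 5.2² − ½·11.26 = 21.41.
Planner sets s_i = Σα_j = 5.2 for every i, so S^SO = 3·5.2 = 15.6.
W^SO = (Σα)·S^SO − ½·3·(Σα)² = (3/2)·5.2² = 40.56.
Deadweight loss = W^SO − W^NE = 19.15.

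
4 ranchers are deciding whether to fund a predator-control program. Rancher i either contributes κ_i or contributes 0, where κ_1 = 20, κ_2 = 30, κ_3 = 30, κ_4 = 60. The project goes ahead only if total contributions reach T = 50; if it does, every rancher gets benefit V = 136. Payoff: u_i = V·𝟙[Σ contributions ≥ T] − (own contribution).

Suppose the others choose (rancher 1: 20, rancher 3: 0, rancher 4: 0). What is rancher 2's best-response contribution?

30

Others' total = 20. Contributing 30 brings total to 50 ≥ 50: gain V − κ_2 = 106.
Best response: 30.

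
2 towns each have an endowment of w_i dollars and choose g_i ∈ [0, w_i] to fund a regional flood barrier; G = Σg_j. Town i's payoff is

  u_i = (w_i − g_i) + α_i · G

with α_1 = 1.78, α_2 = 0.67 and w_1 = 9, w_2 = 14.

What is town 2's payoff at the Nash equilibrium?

∂u_i/∂g_i = α_i − 1, so town i contributes w_i if α_i > 1, else 0.
α_i > 1 for i ∈ {1}; NE contributions (9, 0), G = 9.
u_2 = (14 − 0) + 0.67·9 = 20.03.

20.03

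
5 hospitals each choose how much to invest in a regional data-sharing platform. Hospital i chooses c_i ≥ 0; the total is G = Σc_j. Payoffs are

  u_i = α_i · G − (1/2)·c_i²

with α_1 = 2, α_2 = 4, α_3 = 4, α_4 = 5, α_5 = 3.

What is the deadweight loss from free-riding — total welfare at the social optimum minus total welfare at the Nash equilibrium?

Hospital i's FOC: ∂u_i/∂c_i = α_i − c_i = 0, so c_i* = α_i.
NE contributions = (2, 4, 4, 5, 3); G = 18.
W^NE = (Σα)·G − ½Σα_i² = 18² − ½·70 = 289.
Planner sets c_i = Σα_j = 18 for every i, so G^SO = 5·18 = 90.
W^SO = (Σα)·G^SO − ½·5·(Σα)² = (5/2)·18² = 810.
Deadweight loss = W^SO − W^NE = 521.

521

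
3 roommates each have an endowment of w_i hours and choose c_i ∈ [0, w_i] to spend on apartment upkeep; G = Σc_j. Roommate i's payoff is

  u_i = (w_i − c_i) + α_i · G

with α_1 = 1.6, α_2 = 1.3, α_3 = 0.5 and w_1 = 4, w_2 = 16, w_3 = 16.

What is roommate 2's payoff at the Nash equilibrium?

26

∂u_i/∂c_i = α_i − 1, so roommate i contributes w_i if α_i > 1, else 0.
α_i > 1 for i ∈ {1, 2}; NE contributions (4, 16, 0), G = 20.
u_2 = (16 − 16) + 1.3·20 = 26.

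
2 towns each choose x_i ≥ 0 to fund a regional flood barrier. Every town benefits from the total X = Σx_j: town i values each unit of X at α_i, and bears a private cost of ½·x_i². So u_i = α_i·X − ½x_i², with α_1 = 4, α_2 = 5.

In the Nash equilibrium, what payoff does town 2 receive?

32.5

Town i's FOC: ∂u_i/∂x_i = α_i − x_i = 0, so x_i* = α_i.
NE contributions = (4, 5); X = 9.
u_2 = α_2·X − ½·(x_2)² = 5·9 − ½·5² = 32.5.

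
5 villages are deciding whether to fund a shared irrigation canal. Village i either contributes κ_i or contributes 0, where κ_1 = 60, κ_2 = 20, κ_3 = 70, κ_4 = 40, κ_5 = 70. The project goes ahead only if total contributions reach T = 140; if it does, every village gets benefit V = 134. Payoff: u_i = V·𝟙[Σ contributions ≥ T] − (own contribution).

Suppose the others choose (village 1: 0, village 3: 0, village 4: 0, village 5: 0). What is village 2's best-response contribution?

0

Others' total = 0. Even contributing 20 gives 20 < 140: no benefit either way.
Best response: 0.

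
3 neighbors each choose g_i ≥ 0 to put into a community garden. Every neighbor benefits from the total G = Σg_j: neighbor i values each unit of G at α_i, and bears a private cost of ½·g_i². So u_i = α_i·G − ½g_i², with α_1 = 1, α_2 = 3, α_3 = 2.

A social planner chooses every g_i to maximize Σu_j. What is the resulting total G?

18

Planner FOC: ∂(Σu_j)/∂g_i = (Σα_j) − g_i = 0, so g_i^SO = Σα_j = 6 for every i; G^SO = 18.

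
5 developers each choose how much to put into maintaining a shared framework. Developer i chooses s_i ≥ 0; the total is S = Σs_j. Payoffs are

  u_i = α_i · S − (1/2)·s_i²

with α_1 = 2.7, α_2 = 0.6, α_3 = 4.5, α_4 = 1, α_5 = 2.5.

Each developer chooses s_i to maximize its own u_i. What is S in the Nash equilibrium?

11.3

Developer i's FOC: ∂u_i/∂s_i = α_i − s_i = 0, so s_i* = α_i.
NE contributions = (2.7, 0.6, 4.5, 1, 2.5); S = 11.3.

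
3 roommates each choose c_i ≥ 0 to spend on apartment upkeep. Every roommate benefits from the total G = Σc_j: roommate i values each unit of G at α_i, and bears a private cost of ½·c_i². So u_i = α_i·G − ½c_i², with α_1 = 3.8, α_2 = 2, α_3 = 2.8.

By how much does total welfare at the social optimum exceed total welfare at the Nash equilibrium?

50.12

Roommate i's FOC: ∂u_i/∂c_i = α_i − c_i = 0, so c_i* = α_i.
NE contributions = (3.8, 2, 2.8); G = 8.6.
W^NE = (Σα)·G − ½Σα_i² = 8.6² − ½·26.28 = 60.82.
Planner sets c_i = Σα_j = 8.6 for every i, so G^SO = 3·8.6 = 25.8.
W^SO = (Σα)·G^SO − ½·3·(Σα)² = (3/2)·8.6² = 110.94.
Deadweight loss = W^SO − W^NE = 50.12.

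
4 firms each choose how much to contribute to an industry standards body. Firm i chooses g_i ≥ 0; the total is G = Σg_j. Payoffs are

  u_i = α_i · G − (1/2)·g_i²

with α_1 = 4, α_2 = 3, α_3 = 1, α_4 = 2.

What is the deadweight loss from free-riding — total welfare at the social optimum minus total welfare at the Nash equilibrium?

Firm i's FOC: ∂u_i/∂g_i = α_i − g_i = 0, so g_i* = α_i.
NE contributions = (4, 3, 1, 2); G = 10.
W^NE = (Σα)·G − ½Σα_i² = 10² − ½·30 = 85.
Planner sets g_i = Σα_j = 10 for every i, so G^SO = 4·10 = 40.
W^SO = (Σα)·G^SO − ½·4·(Σα)² = (4/2)·10² = 200.
Deadweight loss = W^SO − W^NE = 115.

115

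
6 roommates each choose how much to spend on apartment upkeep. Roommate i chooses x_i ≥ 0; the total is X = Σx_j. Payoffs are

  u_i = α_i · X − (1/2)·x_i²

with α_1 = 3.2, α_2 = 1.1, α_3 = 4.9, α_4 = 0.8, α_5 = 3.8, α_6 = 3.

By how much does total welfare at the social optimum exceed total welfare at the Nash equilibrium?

Roommate i's FOC: ∂u_i/∂x_i = α_i − x_i = 0, so x_i* = α_i.
NE contributions = (3.2, 1.1, 4.9, 0.8, 3.8, 3); X = 16.8.
W^NE = (Σα)·X − ½Σα_i² = 16.8² − ½·59.54 = 252.47.
Planner sets x_i = Σα_j = 16.8 for every i, so X^SO = 6·16.8 = 100.8.
W^SO = (Σα)·X^SO − ½·6·(Σα)² = (6/2)·16.8² = 846.72.
Deadweight loss = W^SO − W^NE = 594.25.

594.25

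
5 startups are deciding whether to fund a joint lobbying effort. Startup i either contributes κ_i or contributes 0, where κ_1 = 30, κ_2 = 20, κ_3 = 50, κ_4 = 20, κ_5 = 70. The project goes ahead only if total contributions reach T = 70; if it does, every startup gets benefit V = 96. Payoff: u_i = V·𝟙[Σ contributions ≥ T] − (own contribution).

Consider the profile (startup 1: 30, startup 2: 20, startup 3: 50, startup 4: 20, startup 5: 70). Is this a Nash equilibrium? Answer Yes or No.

No

Total = 190 ≥ 70: provided.
Startup 1 (pledges 30, payoff 66): dropping to 0 → total 160, payoff 96. Profitable deviation.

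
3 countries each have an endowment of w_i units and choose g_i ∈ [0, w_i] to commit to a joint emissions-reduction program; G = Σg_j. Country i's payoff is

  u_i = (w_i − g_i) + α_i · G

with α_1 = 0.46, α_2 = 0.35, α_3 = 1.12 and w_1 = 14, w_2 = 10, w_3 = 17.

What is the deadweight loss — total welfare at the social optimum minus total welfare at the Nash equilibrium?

22.32

∂u_i/∂g_i = α_i − 1, so country i contributes w_i if α_i > 1, else 0.
α_i > 1 for i ∈ {3}; NE contributions (0, 0, 17), G = 17.
W^NE = Σw_i − G^NE + (Σα_i)·G^NE = 41 + 0.93·17 = 56.81.
Planner: ∂(Σu_j)/∂g_i = Σα_j − 1 = 0.93 > 0, so everyone contributes w_i; G^SO = 41, W^SO = 41 + 0.93·41 = 79.13.
Deadweight loss = 22.32.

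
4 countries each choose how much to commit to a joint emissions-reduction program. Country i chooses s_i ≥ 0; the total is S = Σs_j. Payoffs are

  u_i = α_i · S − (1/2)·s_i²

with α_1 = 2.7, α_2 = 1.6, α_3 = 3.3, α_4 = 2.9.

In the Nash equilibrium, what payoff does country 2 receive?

15.52

Country i's FOC: ∂u_i/∂s_i = α_i − s_i = 0, so s_i* = α_i.
NE contributions = (2.7, 1.6, 3.3, 2.9); S = 10.5.
u_2 = α_2·S − ½·(s_2)² = 1.6·10.5 − ½·1.6² = 15.52.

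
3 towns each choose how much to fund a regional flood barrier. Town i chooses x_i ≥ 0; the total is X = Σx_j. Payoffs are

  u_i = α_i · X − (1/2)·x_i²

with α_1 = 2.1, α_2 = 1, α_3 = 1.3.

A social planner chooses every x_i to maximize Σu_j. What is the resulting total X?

13.2

Planner FOC: ∂(Σu_j)/∂x_i = (Σα_j) − x_i = 0, so x_i^SO = Σα_j = 4.4 for every i; X^SO = 13.2.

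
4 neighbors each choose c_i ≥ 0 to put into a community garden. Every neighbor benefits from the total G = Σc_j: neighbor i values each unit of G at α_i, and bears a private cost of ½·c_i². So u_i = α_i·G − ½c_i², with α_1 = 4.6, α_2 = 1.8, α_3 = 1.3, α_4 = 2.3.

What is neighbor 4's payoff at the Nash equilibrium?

20.355

Neighbor i's FOC: ∂u_i/∂c_i = α_i − c_i = 0, so c_i* = α_i.
NE contributions = (4.6, 1.8, 1.3, 2.3); G = 10.
u_4 = α_4·G − ½·(c_4)² = 2.3·10 − ½·2.3² = 20.355.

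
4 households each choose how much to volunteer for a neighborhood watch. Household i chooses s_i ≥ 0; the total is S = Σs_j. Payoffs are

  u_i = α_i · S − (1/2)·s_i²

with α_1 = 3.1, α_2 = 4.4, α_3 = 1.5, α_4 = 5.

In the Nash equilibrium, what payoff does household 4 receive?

57.5

Household i's FOC: ∂u_i/∂s_i = α_i − s_i = 0, so s_i* = α_i.
NE contributions = (3.1, 4.4, 1.5, 5); S = 14.
u_4 = α_4·S − ½·(s_4)² = 5·14 − ½·5² = 57.5.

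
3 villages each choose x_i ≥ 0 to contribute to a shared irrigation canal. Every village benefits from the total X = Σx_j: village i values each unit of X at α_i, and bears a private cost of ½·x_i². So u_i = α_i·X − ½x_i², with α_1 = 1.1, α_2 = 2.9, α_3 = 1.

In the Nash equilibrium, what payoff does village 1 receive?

4.895

Village i's FOC: ∂u_i/∂x_i = α_i − x_i = 0, so x_i* = α_i.
NE contributions = (1.1, 2.9, 1); X = 5.
u_1 = α_1·X − ½·(x_1)² = 1.1·5 − ½·1.1² = 4.895.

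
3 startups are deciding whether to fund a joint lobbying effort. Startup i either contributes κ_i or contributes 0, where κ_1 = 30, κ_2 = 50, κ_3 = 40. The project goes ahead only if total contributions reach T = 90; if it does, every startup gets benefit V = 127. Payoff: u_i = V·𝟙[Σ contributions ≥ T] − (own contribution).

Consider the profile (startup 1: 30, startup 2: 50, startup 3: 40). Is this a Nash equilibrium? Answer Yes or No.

Total = 120 ≥ 90: provided.
Startup 1 (pledges 30, payoff 97): dropping to 0 → total 90, payoff 127. Profitable deviation.

No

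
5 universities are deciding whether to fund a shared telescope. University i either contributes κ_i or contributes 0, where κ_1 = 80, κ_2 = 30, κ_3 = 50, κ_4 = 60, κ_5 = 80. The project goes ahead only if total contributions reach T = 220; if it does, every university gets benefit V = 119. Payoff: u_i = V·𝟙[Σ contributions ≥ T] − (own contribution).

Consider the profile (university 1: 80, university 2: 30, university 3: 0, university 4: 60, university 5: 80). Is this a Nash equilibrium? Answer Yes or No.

Total = 250 ≥ 220: provided.
University 1 (pledges 80, payoff 39): dropping to 0 → total 170, payoff 0. No gain.
University 2 (pledges 30, payoff 89): dropping to 0 → total 220, payoff 119. Profitable deviation.

No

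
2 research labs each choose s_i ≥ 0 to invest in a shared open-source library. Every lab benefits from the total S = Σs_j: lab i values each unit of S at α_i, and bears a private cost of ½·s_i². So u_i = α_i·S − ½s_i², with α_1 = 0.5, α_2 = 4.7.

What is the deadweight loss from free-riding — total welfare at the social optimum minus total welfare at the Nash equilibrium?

11.17

Lab i's FOC: ∂u_i/∂s_i = α_i − s_i = 0, so s_i* = α_i.
NE contributions = (0.5, 4.7); S = 5.2.
W^NE = (Σα)·S − ½Σα_i² = 5.2² − ½·22.34 = 15.87.
Planner sets s_i = Σα_j = 5.2 for every i, so S^SO = 2·5.2 = 10.4.
W^SO = (Σα)·S^SO − ½·2·(Σα)² = (2/2)·5.2² = 27.04.
Deadweight loss = W^SO − W^NE = 11.17.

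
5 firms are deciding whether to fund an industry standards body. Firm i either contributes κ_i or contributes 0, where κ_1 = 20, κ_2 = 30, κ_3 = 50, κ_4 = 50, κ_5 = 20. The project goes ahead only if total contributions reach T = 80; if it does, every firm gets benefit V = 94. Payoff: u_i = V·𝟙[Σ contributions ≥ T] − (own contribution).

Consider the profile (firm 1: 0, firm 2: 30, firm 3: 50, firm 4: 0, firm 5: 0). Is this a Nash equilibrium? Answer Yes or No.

Total = 80 ≥ 80: provided.
Firm 1 (pledges 0, payoff 94): pledging 20 → total 100, payoff 74. No gain.
Firm 2 (pledges 30, payoff 64): dropping to 0 → total 50, payoff 0. No gain.
Firm 3 (pledges 50, payoff 44): dropping to 0 → total 30, payoff 0. No gain.
Firm 4 (pledges 0, payoff 94): pledging 50 → total 130, payoff 44. No gain.
Firm 5 (pledges 0, payoff 94): pledging 20 → total 100, payoff 74. No gain.

Yes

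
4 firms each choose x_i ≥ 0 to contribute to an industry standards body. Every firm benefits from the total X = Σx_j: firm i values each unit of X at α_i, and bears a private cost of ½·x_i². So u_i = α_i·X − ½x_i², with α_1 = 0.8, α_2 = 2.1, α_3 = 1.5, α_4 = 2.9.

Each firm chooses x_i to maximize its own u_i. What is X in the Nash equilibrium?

7.3

Firm i's FOC: ∂u_i/∂x_i = α_i − x_i = 0, so x_i* = α_i.
NE contributions = (0.8, 2.1, 1.5, 2.9); X = 7.3.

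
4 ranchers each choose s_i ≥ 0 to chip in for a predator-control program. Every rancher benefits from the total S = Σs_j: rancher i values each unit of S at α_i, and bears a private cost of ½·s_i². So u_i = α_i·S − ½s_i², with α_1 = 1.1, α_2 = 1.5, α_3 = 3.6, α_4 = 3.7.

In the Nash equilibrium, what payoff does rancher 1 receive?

Rancher i's FOC: ∂u_i/∂s_i = α_i − s_i = 0, so s_i* = α_i.
NE contributions = (1.1, 1.5, 3.6, 3.7); S = 9.9.
u_1 = α_1·S − ½·(s_1)² = 1.1·9.9 − ½·1.1² = 10.285.

10.285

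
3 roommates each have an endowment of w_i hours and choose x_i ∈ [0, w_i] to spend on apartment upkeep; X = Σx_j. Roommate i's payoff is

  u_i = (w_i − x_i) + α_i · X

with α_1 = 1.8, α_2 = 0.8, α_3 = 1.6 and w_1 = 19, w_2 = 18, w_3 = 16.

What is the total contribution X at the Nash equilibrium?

∂u_i/∂x_i = α_i − 1, so roommate i contributes w_i if α_i > 1, else 0.
α_i > 1 for i ∈ {1, 3}; NE contributions (19, 0, 16), X = 35.

35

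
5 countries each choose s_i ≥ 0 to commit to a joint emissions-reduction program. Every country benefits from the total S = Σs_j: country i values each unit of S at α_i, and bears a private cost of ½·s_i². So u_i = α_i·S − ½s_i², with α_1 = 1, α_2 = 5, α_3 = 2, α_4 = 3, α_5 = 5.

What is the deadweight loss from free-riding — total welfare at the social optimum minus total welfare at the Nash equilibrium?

416

Country i's FOC: ∂u_i/∂s_i = α_i − s_i = 0, so s_i* = α_i.
NE contributions = (1, 5, 2, 3, 5); S = 16.
W^NE = (Σα)·S − ½Σα_i² = 16² − ½·64 = 224.
Planner sets s_i = Σα_j = 16 for every i, so S^SO = 5·16 = 80.
W^SO = (Σα)·S^SO − ½·5·(Σα)² = (5/2)·16² = 640.
Deadweight loss = W^SO − W^NE = 416.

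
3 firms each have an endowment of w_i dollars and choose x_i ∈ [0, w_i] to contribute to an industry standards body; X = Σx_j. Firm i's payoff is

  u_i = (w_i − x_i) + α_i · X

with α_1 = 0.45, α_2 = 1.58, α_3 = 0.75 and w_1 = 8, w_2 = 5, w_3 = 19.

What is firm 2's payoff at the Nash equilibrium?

7.9

∂u_i/∂x_i = α_i − 1, so firm i contributes w_i if α_i > 1, else 0.
α_i > 1 for i ∈ {2}; NE contributions (0, 5, 0), X = 5.
u_2 = (5 − 5) + 1.58·5 = 7.9.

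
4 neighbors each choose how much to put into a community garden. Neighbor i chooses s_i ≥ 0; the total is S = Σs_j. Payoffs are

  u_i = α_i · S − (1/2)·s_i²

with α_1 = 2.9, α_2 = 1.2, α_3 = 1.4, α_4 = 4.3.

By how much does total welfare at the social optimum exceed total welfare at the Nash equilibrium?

Neighbor i's FOC: ∂u_i/∂s_i = α_i − s_i = 0, so s_i* = α_i.
NE contributions = (2.9, 1.2, 1.4, 4.3); S = 9.8.
W^NE = (Σα)·S − ½Σα_i² = 9.8² − ½·30.3 = 80.89.
Planner sets s_i = Σα_j = 9.8 for every i, so S^SO = 4·9.8 = 39.2.
W^SO = (Σα)·S^SO − ½·4·(Σα)² = (4/2)·9.8² = 192.08.
Deadweight loss = W^SO − W^NE = 111.19.

111.19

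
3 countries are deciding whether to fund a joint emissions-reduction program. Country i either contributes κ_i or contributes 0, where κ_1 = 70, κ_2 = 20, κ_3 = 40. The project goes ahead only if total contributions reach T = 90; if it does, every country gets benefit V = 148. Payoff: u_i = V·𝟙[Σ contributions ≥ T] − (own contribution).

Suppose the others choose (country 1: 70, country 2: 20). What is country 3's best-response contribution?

0

Others' total = 90 ≥ 90; contributing adds cost 40 for no extra benefit.
Best response: 0.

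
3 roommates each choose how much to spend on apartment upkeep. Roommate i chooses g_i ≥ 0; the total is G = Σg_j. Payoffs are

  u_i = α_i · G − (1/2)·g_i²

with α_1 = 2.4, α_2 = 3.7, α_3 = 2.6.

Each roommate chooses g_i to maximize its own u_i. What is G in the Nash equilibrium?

Roommate i's FOC: ∂u_i/∂g_i = α_i − g_i = 0, so g_i* = α_i.
NE contributions = (2.4, 3.7, 2.6); G = 8.7.

8.7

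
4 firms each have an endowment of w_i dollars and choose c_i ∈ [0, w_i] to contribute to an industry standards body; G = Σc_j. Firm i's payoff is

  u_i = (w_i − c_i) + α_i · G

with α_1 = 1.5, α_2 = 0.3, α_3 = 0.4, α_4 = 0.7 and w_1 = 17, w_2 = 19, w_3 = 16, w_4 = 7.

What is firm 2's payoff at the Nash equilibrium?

∂u_i/∂c_i = α_i − 1, so firm i contributes w_i if α_i > 1, else 0.
α_i > 1 for i ∈ {1}; NE contributions (17, 0, 0, 0), G = 17.
u_2 = (19 − 0) + 0.3·17 = 24.1.

24.1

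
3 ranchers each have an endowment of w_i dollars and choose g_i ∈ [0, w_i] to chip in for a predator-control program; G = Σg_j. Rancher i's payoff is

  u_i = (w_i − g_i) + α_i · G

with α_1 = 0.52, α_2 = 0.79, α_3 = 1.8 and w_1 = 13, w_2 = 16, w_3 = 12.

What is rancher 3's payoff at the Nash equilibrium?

21.6

∂u_i/∂g_i = α_i − 1, so rancher i contributes w_i if α_i > 1, else 0.
α_i > 1 for i ∈ {3}; NE contributions (0, 0, 12), G = 12.
u_3 = (12 − 12) + 1.8·12 = 21.6.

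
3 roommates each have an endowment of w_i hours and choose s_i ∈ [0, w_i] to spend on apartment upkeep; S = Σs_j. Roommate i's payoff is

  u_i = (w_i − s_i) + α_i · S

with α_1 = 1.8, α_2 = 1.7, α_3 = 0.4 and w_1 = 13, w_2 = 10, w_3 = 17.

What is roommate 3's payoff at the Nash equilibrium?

26.2

∂u_i/∂s_i = α_i − 1, so roommate i contributes w_i if α_i > 1, else 0.
α_i > 1 for i ∈ {1, 2}; NE contributions (13, 10, 0), S = 23.
u_3 = (17 − 0) + 0.4·23 = 26.2.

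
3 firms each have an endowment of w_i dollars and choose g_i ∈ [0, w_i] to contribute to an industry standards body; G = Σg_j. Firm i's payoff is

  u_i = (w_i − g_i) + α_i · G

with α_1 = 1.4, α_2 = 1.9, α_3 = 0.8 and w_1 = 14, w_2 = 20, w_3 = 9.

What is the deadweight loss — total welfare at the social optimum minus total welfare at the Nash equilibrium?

∂u_i/∂g_i = α_i − 1, so firm i contributes w_i if α_i > 1, else 0.
α_i > 1 for i ∈ {1, 2}; NE contributions (14, 20, 0), G = 34.
W^NE = Σw_i − G^NE + (Σα_i)·G^NE = 43 + 3.1·34 = 148.4.
Planner: ∂(Σu_j)/∂g_i = Σα_j − 1 = 3.1 > 0, so everyone contributes w_i; G^SO = 43, W^SO = 43 + 3.1·43 = 176.3.
Deadweight loss = 27.9.

27.9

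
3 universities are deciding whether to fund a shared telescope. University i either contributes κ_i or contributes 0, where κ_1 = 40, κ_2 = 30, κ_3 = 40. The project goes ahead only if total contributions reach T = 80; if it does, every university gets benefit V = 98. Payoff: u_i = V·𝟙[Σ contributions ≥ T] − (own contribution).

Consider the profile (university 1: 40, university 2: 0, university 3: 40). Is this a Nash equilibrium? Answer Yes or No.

Yes

Total = 80 ≥ 80: provided.
University 1 (pledges 40, payoff 58): dropping to 0 → total 40, payoff 0. No gain.
University 2 (pledges 0, payoff 98): pledging 30 → total 110, payoff 68. No gain.
University 3 (pledges 40, payoff 58): dropping to 0 → total 40, payoff 0. No gain.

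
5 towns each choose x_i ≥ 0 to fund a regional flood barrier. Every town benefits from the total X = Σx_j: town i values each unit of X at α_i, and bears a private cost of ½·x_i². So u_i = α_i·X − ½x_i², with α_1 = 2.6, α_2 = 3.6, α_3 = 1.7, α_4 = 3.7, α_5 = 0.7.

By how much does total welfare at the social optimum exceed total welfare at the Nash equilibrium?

245.33

Town i's FOC: ∂u_i/∂x_i = α_i − x_i = 0, so x_i* = α_i.
NE contributions = (2.6, 3.6, 1.7, 3.7, 0.7); X = 12.3.
W^NE = (Σα)·X − ½Σα_i² = 12.3² − ½·36.79 = 132.895.
Planner sets x_i = Σα_j = 12.3 for every i, so X^SO = 5·12.3 = 61.5.
W^SO = (Σα)·X^SO − ½·5·(Σα)² = (5/2)·12.3² = 378.225.
Deadweight loss = W^SO − W^NE = 245.33.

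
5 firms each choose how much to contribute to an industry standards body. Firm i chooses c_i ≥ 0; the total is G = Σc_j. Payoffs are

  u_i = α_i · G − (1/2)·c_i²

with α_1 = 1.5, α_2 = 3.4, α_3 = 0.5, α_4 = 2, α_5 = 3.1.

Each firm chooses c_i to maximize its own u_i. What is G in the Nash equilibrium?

10.5

Firm i's FOC: ∂u_i/∂c_i = α_i − c_i = 0, so c_i* = α_i.
NE contributions = (1.5, 3.4, 0.5, 2, 3.1); G = 10.5.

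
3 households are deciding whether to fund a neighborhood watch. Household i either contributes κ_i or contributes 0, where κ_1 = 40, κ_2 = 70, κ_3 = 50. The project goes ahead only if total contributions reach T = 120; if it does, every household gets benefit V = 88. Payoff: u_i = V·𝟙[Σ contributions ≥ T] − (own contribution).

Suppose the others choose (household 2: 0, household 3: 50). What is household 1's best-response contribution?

0

Others' total = 50. Even contributing 40 gives 90 < 120: no benefit either way.
Best response: 0.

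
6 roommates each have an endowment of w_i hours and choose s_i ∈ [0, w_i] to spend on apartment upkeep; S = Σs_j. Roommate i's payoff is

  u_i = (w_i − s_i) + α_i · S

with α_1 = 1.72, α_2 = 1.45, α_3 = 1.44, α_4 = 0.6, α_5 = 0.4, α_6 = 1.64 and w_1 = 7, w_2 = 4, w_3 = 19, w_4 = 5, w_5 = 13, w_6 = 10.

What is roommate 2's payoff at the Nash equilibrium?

∂u_i/∂s_i = α_i − 1, so roommate i contributes w_i if α_i > 1, else 0.
α_i > 1 for i ∈ {1, 2, 3, 6}; NE contributions (7, 4, 19, 0, 0, 10), S = 40.
u_2 = (4 − 4) + 1.45·40 = 58.

58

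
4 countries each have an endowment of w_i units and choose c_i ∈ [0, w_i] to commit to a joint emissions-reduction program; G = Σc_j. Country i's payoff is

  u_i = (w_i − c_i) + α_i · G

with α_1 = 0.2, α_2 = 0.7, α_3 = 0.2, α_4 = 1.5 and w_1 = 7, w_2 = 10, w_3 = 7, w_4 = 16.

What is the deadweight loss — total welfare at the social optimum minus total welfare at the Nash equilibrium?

∂u_i/∂c_i = α_i − 1, so country i contributes w_i if α_i > 1, else 0.
α_i > 1 for i ∈ {4}; NE contributions (0, 0, 0, 16), G = 16.
W^NE = Σw_i − G^NE + (Σα_i)·G^NE = 40 + 1.6·16 = 65.6.
Planner: ∂(Σu_j)/∂c_i = Σα_j − 1 = 1.6 > 0, so everyone contributes w_i; G^SO = 40, W^SO = 40 + 1.6·40 = 104.
Deadweight loss = 38.4.

38.4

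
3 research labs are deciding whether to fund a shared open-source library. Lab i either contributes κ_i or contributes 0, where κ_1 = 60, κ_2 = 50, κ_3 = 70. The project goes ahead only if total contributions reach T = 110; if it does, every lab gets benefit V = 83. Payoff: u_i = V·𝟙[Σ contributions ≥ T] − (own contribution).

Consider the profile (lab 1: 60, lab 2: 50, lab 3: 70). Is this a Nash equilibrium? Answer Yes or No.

Total = 180 ≥ 110: provided.
Lab 1 (pledges 60, payoff 23): dropping to 0 → total 120, payoff 83. Profitable deviation.

No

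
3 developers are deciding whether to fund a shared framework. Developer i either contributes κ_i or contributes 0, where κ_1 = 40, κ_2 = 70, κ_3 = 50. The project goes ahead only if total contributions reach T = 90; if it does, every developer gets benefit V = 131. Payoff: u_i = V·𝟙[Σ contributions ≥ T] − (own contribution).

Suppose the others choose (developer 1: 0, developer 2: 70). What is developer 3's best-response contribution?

50

Others' total = 70. Contributing 50 brings total to 120 ≥ 90: gain V − κ_3 = 81.
Best response: 50.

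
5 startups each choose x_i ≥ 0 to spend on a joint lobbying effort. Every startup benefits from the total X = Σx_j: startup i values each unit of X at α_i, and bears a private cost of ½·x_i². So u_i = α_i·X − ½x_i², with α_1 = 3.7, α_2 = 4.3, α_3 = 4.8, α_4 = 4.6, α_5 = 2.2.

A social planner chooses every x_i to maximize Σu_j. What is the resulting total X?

Planner FOC: ∂(Σu_j)/∂x_i = (Σα_j) − x_i = 0, so x_i^SO = Σα_j = 19.6 for every i; X^SO = 98.

98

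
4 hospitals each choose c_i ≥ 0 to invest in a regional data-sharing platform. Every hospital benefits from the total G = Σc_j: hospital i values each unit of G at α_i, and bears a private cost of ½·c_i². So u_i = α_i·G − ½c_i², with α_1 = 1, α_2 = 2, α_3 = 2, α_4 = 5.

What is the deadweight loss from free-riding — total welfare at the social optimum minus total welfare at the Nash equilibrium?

117

Hospital i's FOC: ∂u_i/∂c_i = α_i − c_i = 0, so c_i* = α_i.
NE contributions = (1, 2, 2, 5); G = 10.
W^NE = (Σα)·G − ½Σα_i² = 10² − ½·34 = 83.
Planner sets c_i = Σα_j = 10 for every i, so G^SO = 4·10 = 40.
W^SO = (Σα)·G^SO − ½·4·(Σα)² = (4/2)·10² = 200.
Deadweight loss = W^SO − W^NE = 117.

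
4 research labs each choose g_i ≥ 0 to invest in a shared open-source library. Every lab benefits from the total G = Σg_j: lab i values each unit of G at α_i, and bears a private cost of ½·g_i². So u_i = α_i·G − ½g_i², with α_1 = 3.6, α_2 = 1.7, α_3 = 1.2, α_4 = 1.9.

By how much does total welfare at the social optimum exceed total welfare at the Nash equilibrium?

Lab i's FOC: ∂u_i/∂g_i = α_i − g_i = 0, so g_i* = α_i.
NE contributions = (3.6, 1.7, 1.2, 1.9); G = 8.4.
W^NE = (Σα)·G − ½Σα_i² = 8.4² − ½·20.9 = 60.11.
Planner sets g_i = Σα_j = 8.4 for every i, so G^SO = 4·8.4 = 33.6.
W^SO = (Σα)·G^SO − ½·4·(Σα)² = (4/2)·8.4² = 141.12.
Deadweight loss = W^SO − W^NE = 81.01.

81.01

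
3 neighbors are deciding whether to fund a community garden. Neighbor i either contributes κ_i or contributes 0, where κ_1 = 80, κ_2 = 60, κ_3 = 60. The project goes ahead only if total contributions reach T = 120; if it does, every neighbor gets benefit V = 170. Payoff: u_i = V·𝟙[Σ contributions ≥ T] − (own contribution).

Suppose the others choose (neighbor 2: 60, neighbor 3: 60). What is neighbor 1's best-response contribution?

0

Others' total = 120 ≥ 120; contributing adds cost 80 for no extra benefit.
Best response: 0.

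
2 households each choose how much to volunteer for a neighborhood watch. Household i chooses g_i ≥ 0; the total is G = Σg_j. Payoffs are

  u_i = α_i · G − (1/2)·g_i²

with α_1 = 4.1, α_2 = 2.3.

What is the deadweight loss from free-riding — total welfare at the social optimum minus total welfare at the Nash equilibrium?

11.05

Household i's FOC: ∂u_i/∂g_i = α_i − g_i = 0, so g_i* = α_i.
NE contributions = (4.1, 2.3); G = 6.4.
W^NE = (Σα)·G − ½Σα_i² = 6.4² − ½·22.1 = 29.91.
Planner sets g_i = Σα_j = 6.4 for every i, so G^SO = 2·6.4 = 12.8.
W^SO = (Σα)·G^SO − ½·2·(Σα)² = (2/2)·6.4² = 40.96.
Deadweight loss = W^SO − W^NE = 11.05.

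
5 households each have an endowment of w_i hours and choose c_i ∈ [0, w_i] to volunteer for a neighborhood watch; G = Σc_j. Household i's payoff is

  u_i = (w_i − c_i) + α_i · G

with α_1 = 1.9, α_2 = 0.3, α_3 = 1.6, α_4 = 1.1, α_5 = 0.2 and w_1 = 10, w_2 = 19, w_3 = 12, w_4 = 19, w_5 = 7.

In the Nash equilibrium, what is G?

∂u_i/∂c_i = α_i − 1, so household i contributes w_i if α_i > 1, else 0.
α_i > 1 for i ∈ {1, 3, 4}; NE contributions (10, 0, 12, 19, 0), G = 41.

41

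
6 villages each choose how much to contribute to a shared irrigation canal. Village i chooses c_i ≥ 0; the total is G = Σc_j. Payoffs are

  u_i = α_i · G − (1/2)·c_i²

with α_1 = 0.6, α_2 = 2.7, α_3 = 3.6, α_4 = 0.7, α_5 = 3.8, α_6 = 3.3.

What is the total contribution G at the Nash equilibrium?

14.7

Village i's FOC: ∂u_i/∂c_i = α_i − c_i = 0, so c_i* = α_i.
NE contributions = (0.6, 2.7, 3.6, 0.7, 3.8, 3.3); G = 14.7.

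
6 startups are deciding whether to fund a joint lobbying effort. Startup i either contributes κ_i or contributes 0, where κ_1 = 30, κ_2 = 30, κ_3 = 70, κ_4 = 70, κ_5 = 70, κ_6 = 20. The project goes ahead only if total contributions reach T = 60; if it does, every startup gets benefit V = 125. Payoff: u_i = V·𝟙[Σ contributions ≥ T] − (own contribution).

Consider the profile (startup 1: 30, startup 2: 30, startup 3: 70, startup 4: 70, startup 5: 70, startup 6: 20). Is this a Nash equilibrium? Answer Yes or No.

No

Total = 290 ≥ 60: provided.
Startup 1 (pledges 30, payoff 95): dropping to 0 → total 260, payoff 125. Profitable deviation.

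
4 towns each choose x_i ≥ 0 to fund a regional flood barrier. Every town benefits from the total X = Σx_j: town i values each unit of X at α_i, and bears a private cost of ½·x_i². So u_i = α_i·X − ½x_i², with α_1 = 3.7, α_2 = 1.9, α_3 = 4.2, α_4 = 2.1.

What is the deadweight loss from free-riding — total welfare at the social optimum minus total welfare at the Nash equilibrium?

161.285

Town i's FOC: ∂u_i/∂x_i = α_i − x_i = 0, so x_i* = α_i.
NE contributions = (3.7, 1.9, 4.2, 2.1); X = 11.9.
W^NE = (Σα)·X − ½Σα_i² = 11.9² − ½·39.35 = 121.935.
Planner sets x_i = Σα_j = 11.9 for every i, so X^SO = 4·11.9 = 47.6.
W^SO = (Σα)·X^SO − ½·4·(Σα)² = (4/2)·11.9² = 283.22.
Deadweight loss = W^SO − W^NE = 161.285.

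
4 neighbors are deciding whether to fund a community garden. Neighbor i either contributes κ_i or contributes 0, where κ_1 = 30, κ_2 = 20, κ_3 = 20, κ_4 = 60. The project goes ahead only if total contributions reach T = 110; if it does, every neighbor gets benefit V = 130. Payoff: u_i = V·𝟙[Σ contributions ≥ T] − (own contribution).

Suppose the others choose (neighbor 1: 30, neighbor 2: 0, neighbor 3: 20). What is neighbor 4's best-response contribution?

Others' total = 50. Contributing 60 brings total to 110 ≥ 110: gain V − κ_4 = 70.
Best response: 60.

60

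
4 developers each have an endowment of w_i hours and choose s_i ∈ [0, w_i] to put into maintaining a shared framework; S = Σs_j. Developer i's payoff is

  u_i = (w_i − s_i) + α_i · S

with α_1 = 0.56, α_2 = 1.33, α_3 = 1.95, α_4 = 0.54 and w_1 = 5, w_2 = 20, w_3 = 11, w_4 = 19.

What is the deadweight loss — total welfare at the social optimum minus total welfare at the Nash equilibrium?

∂u_i/∂s_i = α_i − 1, so developer i contributes w_i if α_i > 1, else 0.
α_i > 1 for i ∈ {2, 3}; NE contributions (0, 20, 11, 0), S = 31.
W^NE = Σw_i − S^NE + (Σα_i)·S^NE = 55 + 3.38·31 = 159.78.
Planner: ∂(Σu_j)/∂s_i = Σα_j − 1 = 3.38 > 0, so everyone contributes w_i; S^SO = 55, W^SO = 55 + 3.38·55 = 240.9.
Deadweight loss = 81.12.

81.12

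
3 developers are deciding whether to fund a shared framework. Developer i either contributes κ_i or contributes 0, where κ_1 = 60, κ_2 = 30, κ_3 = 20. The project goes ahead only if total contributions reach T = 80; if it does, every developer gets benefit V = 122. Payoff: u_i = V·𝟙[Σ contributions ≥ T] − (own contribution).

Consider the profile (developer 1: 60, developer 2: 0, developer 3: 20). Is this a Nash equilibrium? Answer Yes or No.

Yes

Total = 80 ≥ 80: provided.
Developer 1 (pledges 60, payoff 62): dropping to 0 → total 20, payoff 0. No gain.
Developer 2 (pledges 0, payoff 122): pledging 30 → total 110, payoff 92. No gain.
Developer 3 (pledges 20, payoff 102): dropping to 0 → total 60, payoff 0. No gain.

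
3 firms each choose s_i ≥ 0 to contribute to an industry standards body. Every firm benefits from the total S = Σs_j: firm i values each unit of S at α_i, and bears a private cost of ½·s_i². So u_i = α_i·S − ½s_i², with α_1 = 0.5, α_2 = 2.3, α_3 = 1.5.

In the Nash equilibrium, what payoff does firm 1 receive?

Firm i's FOC: ∂u_i/∂s_i = α_i − s_i = 0, so s_i* = α_i.
NE contributions = (0.5, 2.3, 1.5); S = 4.3.
u_1 = α_1·S − ½·(s_1)² = 0.5·4.3 − ½·0.5² = 2.025.

2.025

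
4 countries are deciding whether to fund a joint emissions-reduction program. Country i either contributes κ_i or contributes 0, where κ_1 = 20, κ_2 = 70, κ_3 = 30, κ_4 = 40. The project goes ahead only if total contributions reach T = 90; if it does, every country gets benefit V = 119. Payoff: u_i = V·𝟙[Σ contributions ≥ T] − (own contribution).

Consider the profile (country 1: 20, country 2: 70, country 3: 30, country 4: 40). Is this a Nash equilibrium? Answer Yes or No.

No

Total = 160 ≥ 90: provided.
Country 1 (pledges 20, payoff 99): dropping to 0 → total 140, payoff 119. Profitable deviation.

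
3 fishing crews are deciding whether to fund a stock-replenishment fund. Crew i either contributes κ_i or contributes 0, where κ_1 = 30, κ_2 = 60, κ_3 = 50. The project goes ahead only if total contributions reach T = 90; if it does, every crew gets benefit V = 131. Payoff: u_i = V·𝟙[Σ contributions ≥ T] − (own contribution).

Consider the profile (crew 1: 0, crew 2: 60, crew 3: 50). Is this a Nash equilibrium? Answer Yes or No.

Yes

Total = 110 ≥ 90: provided.
Crew 1 (pledges 0, payoff 131): pledging 30 → total 140, payoff 101. No gain.
Crew 2 (pledges 60, payoff 71): dropping to 0 → total 50, payoff 0. No gain.
Crew 3 (pledges 50, payoff 81): dropping to 0 → total 60, payoff 0. No gain.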